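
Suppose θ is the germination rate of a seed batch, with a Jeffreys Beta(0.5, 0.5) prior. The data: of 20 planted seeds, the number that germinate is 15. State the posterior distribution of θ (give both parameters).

The binomial likelihood is conjugate to the Beta prior: with 15 successes and 5 failures, the posterior is Beta(0.5+15, 0.5+5) = Beta(15.5, 5.5).

Posterior: Beta(15.5, 5.5)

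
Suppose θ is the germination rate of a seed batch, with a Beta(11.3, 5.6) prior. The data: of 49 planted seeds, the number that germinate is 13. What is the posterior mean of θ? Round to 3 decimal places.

The binomial likelihood is conjugate to the Beta prior: with 13 successes and 36 failures, the posterior is Beta(11.3+13, 5.6+36) = Beta(24.3, 41.6).
Posterior mean = α/(α+β) = 24.3/65.9 = 0.369.

Posterior mean ≈ 0.369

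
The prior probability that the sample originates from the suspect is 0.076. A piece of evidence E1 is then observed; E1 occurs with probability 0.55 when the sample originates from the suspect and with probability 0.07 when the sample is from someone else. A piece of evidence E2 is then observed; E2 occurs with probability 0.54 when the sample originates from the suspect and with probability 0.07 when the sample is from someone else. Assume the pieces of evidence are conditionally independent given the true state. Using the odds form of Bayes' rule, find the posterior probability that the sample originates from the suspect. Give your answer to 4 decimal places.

Prior odds = 0.076/(1−0.076) = 0.082251. In log-odds, ln(0.082251) = -2.4980.
Add log likelihood ratios: ln(7.8571) + ln(7.7143) = 4.1045.
Posterior log-odds = 1.6065, so posterior odds = exp(1.6065) = 4.9854. Converting, P(H|E) = 4.9854/5.9854 = 0.8329.

Posterior probability ≈ 0.8329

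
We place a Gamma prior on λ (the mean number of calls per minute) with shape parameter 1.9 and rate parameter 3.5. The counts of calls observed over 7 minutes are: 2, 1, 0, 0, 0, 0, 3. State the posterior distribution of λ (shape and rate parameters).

Posterior: Gamma(shape=7.9, rate=10.5)

The Poisson likelihood adds the total count to the shape and the number of exposure periods to the rate. Here ∑xᵢ = 6 and n = 7, so shape 1.9→7.9 and rate 3.5→10.5.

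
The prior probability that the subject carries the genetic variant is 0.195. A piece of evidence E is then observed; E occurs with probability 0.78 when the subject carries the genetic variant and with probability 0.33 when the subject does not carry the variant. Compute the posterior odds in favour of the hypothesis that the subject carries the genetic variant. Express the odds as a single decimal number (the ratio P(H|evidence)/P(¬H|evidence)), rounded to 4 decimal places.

Prior odds = 0.195/(1−0.195) = 0.24224.
Likelihood ratio for E = 0.78/0.33 = 2.3636.
Posterior odds = prior odds × LR = 0.57256.

Posterior odds ≈ 0.5726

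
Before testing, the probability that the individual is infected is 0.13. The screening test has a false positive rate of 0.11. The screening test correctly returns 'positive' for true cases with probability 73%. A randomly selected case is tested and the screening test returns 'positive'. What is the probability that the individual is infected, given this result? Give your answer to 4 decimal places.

P(H | E) ≈ 0.4979

Let H be the event that the individual is infected. P(H) = 0.13, so P(¬H) = 0.87. With E the 'positive' result, P(E|H) = 0.73 and P(E|¬H) = 0.11.
P(E) = 0.73·0.13 + 0.11·0.87 = 0.094900 + 0.095700 = 0.19060.
By Bayes' theorem, P(H|E) = 0.094900 / 0.19060 = 0.4979.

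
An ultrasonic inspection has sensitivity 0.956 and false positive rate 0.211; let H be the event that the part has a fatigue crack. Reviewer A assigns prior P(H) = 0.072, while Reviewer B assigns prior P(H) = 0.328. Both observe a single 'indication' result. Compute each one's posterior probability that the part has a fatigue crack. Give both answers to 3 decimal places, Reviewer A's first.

P('+'|H) = 0.956, P('+'|¬H) = 0.211.
Reviewer A: numerator 0.956·0.072 = 0.068832; evidence = 0.068832+0.211·0.928 = 0.26464; posterior = 0.260.
Reviewer B: numerator 0.956·0.328 = 0.31357; evidence = 0.31357+0.211·0.672 = 0.45536; posterior = 0.689.

Reviewer A: 0.260; Reviewer B: 0.689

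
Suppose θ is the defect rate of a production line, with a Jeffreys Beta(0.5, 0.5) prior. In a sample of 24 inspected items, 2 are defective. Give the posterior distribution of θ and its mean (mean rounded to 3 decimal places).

Observing 2 successes and 22 failures updates Beta(0.5, 0.5) by adding the success and failure counts to the two shape parameters: α = 0.5+2 = 2.5, β = 0.5+22 = 22.5.
Posterior mean = α/(α+β) = 2.5/25 = 0.100.

Posterior: Beta(2.5, 22.5); mean ≈ 0.100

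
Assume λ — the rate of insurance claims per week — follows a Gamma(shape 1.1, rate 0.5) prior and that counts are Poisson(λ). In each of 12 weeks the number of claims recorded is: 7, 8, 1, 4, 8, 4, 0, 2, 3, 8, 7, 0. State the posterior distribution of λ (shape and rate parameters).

Total count ∑xᵢ = 52 over n = 12 weeks.
Gamma is conjugate to the Poisson likelihood: posterior is Gamma(shape = 1.1+52 = 53.1, rate = 0.5+12 = 12.5).

Posterior: Gamma(shape=53.1, rate=12.5)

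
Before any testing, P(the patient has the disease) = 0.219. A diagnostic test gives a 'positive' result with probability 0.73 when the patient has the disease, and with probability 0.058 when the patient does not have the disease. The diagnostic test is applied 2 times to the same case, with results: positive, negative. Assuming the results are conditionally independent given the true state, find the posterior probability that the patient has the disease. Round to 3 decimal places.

Let H be the event that the patient has the disease; start with P(H) = 0.219. P('positive'|H) = 0.73, P('positive'|¬H) = 0.058.
Update on result 1 ('positive'): P(H) ← 0.73·0.2190 / (0.73·0.2190 + 0.058·0.7810) = 0.15987/0.20517 = 0.7792.
Update on result 2 ('negative'): P(H) ← 0.27·0.7792 / (0.27·0.7792 + 0.942·0.2208) = 0.21039/0.41837 = 0.5029.

Posterior P(H) ≈ 0.503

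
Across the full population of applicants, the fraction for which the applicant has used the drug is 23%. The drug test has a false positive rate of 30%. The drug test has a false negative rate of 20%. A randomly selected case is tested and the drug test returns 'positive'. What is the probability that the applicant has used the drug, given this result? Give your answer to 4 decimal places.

Write H for 'the applicant has used the drug'. Prior odds H:¬H = 0.23/0.77 = 0.29870. For the 'positive' outcome, the likelihood ratio is 0.8/0.3 = 2.6667.
Posterior odds = 0.29870 × 2.6667 = 0.79654, so P(H|E) = 0.79654/(1+0.79654) = 0.4434.

P(H | E) ≈ 0.4434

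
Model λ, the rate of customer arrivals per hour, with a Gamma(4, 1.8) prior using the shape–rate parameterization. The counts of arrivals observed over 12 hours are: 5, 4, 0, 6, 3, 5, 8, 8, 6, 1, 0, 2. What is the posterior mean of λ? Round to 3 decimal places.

Posterior mean ≈ 3.768

The Poisson likelihood adds the total count to the shape and the number of exposure periods to the rate. Here ∑xᵢ = 48 and n = 12, so shape 4→52 and rate 1.8→13.8.
E[λ | data] = 52/13.8 = 3.768.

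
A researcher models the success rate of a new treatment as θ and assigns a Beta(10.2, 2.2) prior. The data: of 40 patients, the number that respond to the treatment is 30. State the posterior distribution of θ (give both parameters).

Posterior: Beta(40.2, 12.2)

The binomial likelihood is conjugate to the Beta prior: with 30 successes and 10 failures, the posterior is Beta(10.2+30, 2.2+10) = Beta(40.2, 12.2).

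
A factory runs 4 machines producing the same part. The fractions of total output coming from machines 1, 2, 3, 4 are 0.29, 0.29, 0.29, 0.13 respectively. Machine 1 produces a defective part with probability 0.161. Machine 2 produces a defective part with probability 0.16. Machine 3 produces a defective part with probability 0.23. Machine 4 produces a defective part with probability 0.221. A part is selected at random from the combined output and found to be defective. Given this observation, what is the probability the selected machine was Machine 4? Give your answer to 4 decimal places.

Posterior probability ≈ 0.1524

Tabulate prior·likelihood by source: [1] prior 0.29, lik 0.161, product 0.04669; [2] prior 0.29, lik 0.16, product 0.04640; [3] prior 0.29, lik 0.23, product 0.06670; [4] prior 0.13, lik 0.221, product 0.02873.
Normalizing constant = 0.18852; the posterior for Machine 4 is its product over the sum, 0.02873/0.18852 = 0.1524.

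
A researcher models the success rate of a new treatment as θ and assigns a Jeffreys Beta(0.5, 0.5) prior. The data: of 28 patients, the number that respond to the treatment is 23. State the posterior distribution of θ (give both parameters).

Observing 23 successes and 5 failures updates Beta(0.5, 0.5) by adding the success and failure counts to the two shape parameters: α = 0.5+23 = 23.5, β = 0.5+5 = 5.5.

Posterior: Beta(23.5, 5.5)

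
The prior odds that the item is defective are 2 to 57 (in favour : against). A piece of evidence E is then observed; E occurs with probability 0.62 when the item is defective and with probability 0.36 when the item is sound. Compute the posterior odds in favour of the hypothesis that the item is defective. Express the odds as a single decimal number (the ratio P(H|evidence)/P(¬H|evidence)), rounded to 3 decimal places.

Prior odds = 2/57 = 0.035088. In log-odds, ln(0.035088) = -3.3499.
Add log likelihood ratio: ln(1.7222) = 0.54362.
Posterior log-odds = -2.8063, so posterior odds = exp(-2.8063) = 0.060429.

Posterior odds ≈ 0.060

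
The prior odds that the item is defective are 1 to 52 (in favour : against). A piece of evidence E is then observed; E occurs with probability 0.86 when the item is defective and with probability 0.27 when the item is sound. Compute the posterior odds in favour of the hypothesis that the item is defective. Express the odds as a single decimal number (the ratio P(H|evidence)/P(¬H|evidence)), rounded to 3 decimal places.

Posterior odds ≈ 0.061

Prior odds = 1/52 = 0.019231. In log-odds, ln(0.019231) = -3.9512.
Add log likelihood ratio: ln(3.1852) = 1.1585.
Posterior log-odds = -2.7927, so posterior odds = exp(-2.7927) = 0.061254.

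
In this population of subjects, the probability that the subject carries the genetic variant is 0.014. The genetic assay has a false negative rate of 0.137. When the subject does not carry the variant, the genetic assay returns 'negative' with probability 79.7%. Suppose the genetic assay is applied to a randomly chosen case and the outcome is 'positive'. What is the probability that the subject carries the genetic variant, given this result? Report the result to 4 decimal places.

Write H for 'the subject carries the genetic variant'. Prior odds H:¬H = 0.014/0.986 = 0.014199. For the 'positive' outcome, the likelihood ratio is 0.863/0.203 = 4.2512.
Posterior odds = 0.014199 × 4.2512 = 0.060362, so P(H|E) = 0.060362/(1+0.060362) = 0.0569.

P(H | E) ≈ 0.0569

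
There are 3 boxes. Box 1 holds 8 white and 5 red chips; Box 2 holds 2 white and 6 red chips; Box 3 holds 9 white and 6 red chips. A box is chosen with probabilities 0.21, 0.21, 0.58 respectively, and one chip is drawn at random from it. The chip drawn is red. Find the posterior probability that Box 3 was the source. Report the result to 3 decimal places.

Posterior probability ≈ 0.493

Tabulate prior·likelihood by source: [1] prior 0.21, lik 0.3846, product 0.08077; [2] prior 0.21, lik 0.75, product 0.1575; [3] prior 0.58, lik 0.4, product 0.2320.
Normalizing constant = 0.47027; the posterior for Box 3 is its product over the sum, 0.2320/0.47027 = 0.493.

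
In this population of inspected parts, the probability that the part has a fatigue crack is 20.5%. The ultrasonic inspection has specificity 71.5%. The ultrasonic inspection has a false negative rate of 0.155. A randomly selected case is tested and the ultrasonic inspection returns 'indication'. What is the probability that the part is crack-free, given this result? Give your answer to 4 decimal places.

Write H for 'the part has a fatigue crack'. Prior odds H:¬H = 0.205/0.795 = 0.25786. For the 'indication' outcome, the likelihood ratio is 0.845/0.285 = 2.9649.
Posterior odds = 0.25786 × 2.9649 = 0.76454, so P(H|E) = 0.76454/(1+0.76454) = 0.4333. Then P(¬H|E) = 1 − 0.4333 = 0.5667.

P(¬H | E) ≈ 0.5667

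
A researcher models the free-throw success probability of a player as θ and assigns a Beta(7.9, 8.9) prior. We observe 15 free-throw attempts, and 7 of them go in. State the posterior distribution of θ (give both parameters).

The binomial likelihood is conjugate to the Beta prior: with 7 successes and 8 failures, the posterior is Beta(7.9+7, 8.9+8) = Beta(14.9, 16.9).

Posterior: Beta(14.9, 16.9)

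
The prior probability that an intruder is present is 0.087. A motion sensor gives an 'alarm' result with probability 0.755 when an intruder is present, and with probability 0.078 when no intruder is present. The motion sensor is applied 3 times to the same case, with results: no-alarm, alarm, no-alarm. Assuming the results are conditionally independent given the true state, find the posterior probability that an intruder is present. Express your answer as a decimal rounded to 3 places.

Posterior P(H) ≈ 0.061

With H the event that an intruder is present, the joint likelihood of the observed sequence is P(data|H) = 0.245·0.755·0.245 = 0.045319 and P(data|¬H) = 0.922·0.078·0.922 = 0.066307.
Bayes: P(H|data) = 0.087·0.045319 / (0.087·0.045319 + 0.913·0.066307) = 0.0039427/0.064481 = 0.0611.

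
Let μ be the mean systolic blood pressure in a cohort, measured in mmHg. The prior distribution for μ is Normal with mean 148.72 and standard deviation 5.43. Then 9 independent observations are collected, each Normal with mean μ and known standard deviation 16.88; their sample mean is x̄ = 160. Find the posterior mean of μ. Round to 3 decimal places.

Prior precision 1/τ₀² = 1/5.43² = 0.0339157; data precision n/σ² = 9/16.88² = 0.0315862.
Posterior precision = 0.0339157 + 0.0315862 = 0.0655019.
Posterior mean = (0.0339157·148.72 + 0.0315862·160) / 0.0655019 = 154.159.

Posterior mean ≈ 154.159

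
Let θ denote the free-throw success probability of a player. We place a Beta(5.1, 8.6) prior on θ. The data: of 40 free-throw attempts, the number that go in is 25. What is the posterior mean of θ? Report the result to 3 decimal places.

Posterior mean ≈ 0.561

Observing 25 successes and 15 failures updates Beta(5.1, 8.6) by adding the success and failure counts to the two shape parameters: α = 5.1+25 = 30.1, β = 8.6+15 = 23.6.
E[θ | data] = 30.1/(30.1+23.6) = 0.561.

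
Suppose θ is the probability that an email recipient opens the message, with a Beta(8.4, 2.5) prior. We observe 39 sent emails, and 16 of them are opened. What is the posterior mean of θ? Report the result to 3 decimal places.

Posterior mean ≈ 0.489

The binomial likelihood is conjugate to the Beta prior: with 16 successes and 23 failures, the posterior is Beta(8.4+16, 2.5+23) = Beta(24.4, 25.5).
Posterior mean = α/(α+β) = 24.4/49.9 = 0.489.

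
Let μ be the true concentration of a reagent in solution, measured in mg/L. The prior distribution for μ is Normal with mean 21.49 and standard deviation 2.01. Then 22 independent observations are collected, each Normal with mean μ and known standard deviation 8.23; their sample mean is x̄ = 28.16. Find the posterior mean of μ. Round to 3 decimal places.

Prior precision 1/τ₀² = 1/2.01² = 0.247519; data precision n/σ² = 22/8.23² = 0.324805.
Posterior precision = 0.247519 + 0.324805 = 0.572324.
Posterior mean = (0.247519·21.49 + 0.324805·28.16) / 0.572324 = 25.275.

Posterior mean ≈ 25.275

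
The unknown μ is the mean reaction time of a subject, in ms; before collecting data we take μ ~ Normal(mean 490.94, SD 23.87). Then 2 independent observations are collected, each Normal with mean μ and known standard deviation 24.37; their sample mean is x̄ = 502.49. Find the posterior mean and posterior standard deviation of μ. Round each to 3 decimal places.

Posterior mean ≈ 498.533; posterior SD ≈ 13.972

Prior precision 1/τ₀² = 1/23.87² = 0.00175507; data precision n/σ² = 2/24.37² = 0.00336759.
Posterior precision = 0.00175507 + 0.00336759 = 0.00512266, giving posterior SD = 1/√0.00512266 = 13.972.
Posterior mean = (0.00175507·490.94 + 0.00336759·502.49) / 0.00512266 = 498.533.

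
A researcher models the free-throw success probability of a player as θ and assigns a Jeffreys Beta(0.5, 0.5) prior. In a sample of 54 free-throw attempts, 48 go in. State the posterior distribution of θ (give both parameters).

Posterior: Beta(48.5, 6.5)

Observing 48 successes and 6 failures updates Beta(0.5, 0.5) by adding the success and failure counts to the two shape parameters: α = 0.5+48 = 48.5, β = 0.5+6 = 6.5.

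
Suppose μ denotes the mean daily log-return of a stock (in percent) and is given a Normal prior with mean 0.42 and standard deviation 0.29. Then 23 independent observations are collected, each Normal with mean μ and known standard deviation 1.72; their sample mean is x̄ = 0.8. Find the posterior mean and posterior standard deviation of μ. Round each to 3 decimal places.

Posterior mean ≈ 0.570; posterior SD ≈ 0.226

Prior precision 1/τ₀² = 1/0.29² = 11.8906; data precision n/σ² = 23/1.72² = 7.77447.
Posterior precision = 11.8906 + 7.77447 = 19.6651, giving posterior SD = 1/√19.6651 = 0.226.
Posterior mean = (11.8906·0.42 + 7.77447·0.8) / 19.6651 = 0.570.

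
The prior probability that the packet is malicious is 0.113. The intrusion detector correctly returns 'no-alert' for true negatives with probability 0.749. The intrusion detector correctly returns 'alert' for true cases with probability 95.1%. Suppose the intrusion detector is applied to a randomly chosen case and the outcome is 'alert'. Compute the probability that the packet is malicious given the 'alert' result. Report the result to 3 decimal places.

Write H for 'the packet is malicious'. Prior odds H:¬H = 0.113/0.887 = 0.12740. For the 'alert' outcome, the likelihood ratio is 0.951/0.251 = 3.7888.
Posterior odds = 0.12740 × 3.7888 = 0.48268, so P(H|E) = 0.48268/(1+0.48268) = 0.326.

P(H | E) ≈ 0.326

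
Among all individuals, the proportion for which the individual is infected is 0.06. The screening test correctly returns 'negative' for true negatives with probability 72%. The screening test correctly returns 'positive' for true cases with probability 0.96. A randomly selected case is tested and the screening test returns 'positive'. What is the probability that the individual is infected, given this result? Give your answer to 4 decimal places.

P(H | E) ≈ 0.1796

Write H for 'the individual is infected'. Prior odds H:¬H = 0.06/0.94 = 0.063830. For the 'positive' outcome, the likelihood ratio is 0.96/0.28 = 3.4286.
Posterior odds = 0.063830 × 3.4286 = 0.21884, so P(H|E) = 0.21884/(1+0.21884) = 0.1796.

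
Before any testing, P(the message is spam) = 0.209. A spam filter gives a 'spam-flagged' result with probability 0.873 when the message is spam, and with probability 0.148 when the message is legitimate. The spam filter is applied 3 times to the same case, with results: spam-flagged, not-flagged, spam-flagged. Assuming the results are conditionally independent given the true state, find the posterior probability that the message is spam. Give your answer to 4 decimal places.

With H the event that the message is spam, the joint likelihood of the observed sequence is P(data|H) = 0.873·0.127·0.873 = 0.096790 and P(data|¬H) = 0.148·0.852·0.148 = 0.018662.
Bayes: P(H|data) = 0.209·0.096790 / (0.209·0.096790 + 0.791·0.018662) = 0.020229/0.034991 = 0.5781.

Posterior P(H) ≈ 0.5781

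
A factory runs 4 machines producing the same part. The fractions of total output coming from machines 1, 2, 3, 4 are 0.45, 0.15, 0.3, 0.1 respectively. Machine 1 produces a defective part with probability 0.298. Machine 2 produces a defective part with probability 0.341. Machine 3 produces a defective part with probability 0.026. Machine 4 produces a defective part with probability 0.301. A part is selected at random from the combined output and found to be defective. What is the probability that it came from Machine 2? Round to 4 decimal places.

P(defective|M1) = 0.298; P(defective|M2) = 0.341; P(defective|M3) = 0.026; P(defective|M4) = 0.301.
Prior × likelihood for each source: 0.45·0.298=0.1341, 0.15·0.341=0.05115, 0.3·0.026=0.007800, 0.1·0.301=0.03010. Summing gives P(defective) = 0.22315.
P(Machine 2 | defective) = 0.05115 / 0.22315 = 0.2292.

Posterior probability ≈ 0.2292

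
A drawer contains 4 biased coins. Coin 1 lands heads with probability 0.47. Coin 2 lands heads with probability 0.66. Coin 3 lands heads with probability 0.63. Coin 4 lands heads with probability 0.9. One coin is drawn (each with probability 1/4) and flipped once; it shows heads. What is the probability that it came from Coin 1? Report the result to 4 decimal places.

P(heads|C1) = 0.47; P(heads|C2) = 0.66; P(heads|C3) = 0.63; P(heads|C4) = 0.9.
Prior × likelihood for each source: 0.25·0.47=0.1175, 0.25·0.66=0.1650, 0.25·0.63=0.1575, 0.25·0.9=0.2250. Summing gives P(heads) = 0.66500.
P(Coin 1 | heads) = 0.1175 / 0.66500 = 0.1767.

Posterior probability ≈ 0.1767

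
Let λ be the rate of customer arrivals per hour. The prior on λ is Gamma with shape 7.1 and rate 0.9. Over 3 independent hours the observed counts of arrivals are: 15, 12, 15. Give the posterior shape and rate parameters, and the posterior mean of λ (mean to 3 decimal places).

Posterior: Gamma(shape=49.1, rate=3.9); mean ≈ 12.590

Total count ∑xᵢ = 42 over n = 3 hours.
Gamma is conjugate to the Poisson likelihood: posterior is Gamma(shape = 7.1+42 = 49.1, rate = 0.9+3 = 3.9).
Posterior mean = shape/rate = 49.1/3.9 = 12.590.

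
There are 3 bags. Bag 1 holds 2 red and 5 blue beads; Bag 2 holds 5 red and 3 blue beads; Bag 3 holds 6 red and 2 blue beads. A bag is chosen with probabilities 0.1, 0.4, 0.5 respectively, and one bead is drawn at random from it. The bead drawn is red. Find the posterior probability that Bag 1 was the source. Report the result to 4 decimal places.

Tabulate prior·likelihood by source: [1] prior 0.1, lik 0.2857, product 0.02857; [2] prior 0.4, lik 0.625, product 0.2500; [3] prior 0.5, lik 0.75, product 0.3750.
Normalizing constant = 0.65357; the posterior for Bag 1 is its product over the sum, 0.02857/0.65357 = 0.0437.

Posterior probability ≈ 0.0437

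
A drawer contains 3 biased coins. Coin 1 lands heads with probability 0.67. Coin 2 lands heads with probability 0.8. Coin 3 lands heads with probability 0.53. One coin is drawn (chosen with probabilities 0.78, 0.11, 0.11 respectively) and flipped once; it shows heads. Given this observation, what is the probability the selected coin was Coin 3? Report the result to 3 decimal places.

Posterior probability ≈ 0.087

P(heads|C1) = 0.67; P(heads|C2) = 0.8; P(heads|C3) = 0.53.
Prior × likelihood for each source: 0.78·0.67=0.5226, 0.11·0.8=0.08800, 0.11·0.53=0.05830. Summing gives P(heads) = 0.66890.
P(Coin 3 | heads) = 0.05830 / 0.66890 = 0.087.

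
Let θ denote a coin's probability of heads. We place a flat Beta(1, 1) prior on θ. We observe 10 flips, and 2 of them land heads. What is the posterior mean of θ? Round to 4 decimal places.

Posterior mean ≈ 0.2500

Observing 2 successes and 8 failures updates Beta(1, 1) by adding the success and failure counts to the two shape parameters: α = 1+2 = 3, β = 1+8 = 9.
E[θ | data] = 3/(3+9) = 0.2500.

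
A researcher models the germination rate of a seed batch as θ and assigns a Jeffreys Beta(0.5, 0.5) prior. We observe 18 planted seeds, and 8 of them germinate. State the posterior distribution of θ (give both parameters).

Posterior: Beta(8.5, 10.5)

The binomial likelihood is conjugate to the Beta prior: with 8 successes and 10 failures, the posterior is Beta(0.5+8, 0.5+10) = Beta(8.5, 10.5).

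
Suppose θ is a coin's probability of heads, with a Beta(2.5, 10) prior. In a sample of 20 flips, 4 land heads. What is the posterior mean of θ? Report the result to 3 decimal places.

Posterior mean ≈ 0.200

The binomial likelihood is conjugate to the Beta prior: with 4 successes and 16 failures, the posterior is Beta(2.5+4, 10+16) = Beta(6.5, 26).
Posterior mean = α/(α+β) = 6.5/32.5 = 0.200.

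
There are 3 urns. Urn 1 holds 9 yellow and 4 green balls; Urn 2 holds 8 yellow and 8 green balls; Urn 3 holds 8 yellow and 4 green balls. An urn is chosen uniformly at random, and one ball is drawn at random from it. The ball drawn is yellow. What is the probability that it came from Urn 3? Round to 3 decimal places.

P(yellow|Urn 1) = 0.6923; P(yellow|Urn 2) = 0.5; P(yellow|Urn 3) = 0.6667.
Prior × likelihood for each source: 0.333333·0.6923=0.2308, 0.333333·0.5=0.1667, 0.333333·0.6667=0.2222. Summing gives P(yellow) = 0.61966.
P(Urn 3 | yellow) = 0.2222 / 0.61966 = 0.359.

Posterior probability ≈ 0.359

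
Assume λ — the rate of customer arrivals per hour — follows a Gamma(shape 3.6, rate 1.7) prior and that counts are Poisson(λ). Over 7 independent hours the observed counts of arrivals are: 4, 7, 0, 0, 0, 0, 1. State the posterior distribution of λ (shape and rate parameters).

The Poisson likelihood adds the total count to the shape and the number of exposure periods to the rate. Here ∑xᵢ = 12 and n = 7, so shape 3.6→15.6 and rate 1.7→8.7.

Posterior: Gamma(shape=15.6, rate=8.7)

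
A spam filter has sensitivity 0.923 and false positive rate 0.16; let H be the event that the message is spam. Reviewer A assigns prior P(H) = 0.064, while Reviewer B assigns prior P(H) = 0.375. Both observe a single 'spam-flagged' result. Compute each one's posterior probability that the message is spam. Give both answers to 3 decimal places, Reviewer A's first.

P('+'|H) = 0.923, P('+'|¬H) = 0.16.
Reviewer A: numerator 0.923·0.064 = 0.059072; evidence = 0.059072+0.16·0.936 = 0.20883; posterior = 0.283.
Reviewer B: numerator 0.923·0.375 = 0.34613; evidence = 0.34613+0.16·0.625 = 0.44612; posterior = 0.776.

Reviewer A: 0.283; Reviewer B: 0.776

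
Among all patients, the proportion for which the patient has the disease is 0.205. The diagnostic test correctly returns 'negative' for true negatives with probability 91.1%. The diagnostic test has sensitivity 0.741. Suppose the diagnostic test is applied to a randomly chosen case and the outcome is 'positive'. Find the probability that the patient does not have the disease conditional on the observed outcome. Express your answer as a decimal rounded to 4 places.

P(¬H | E) ≈ 0.3178

Let H be the event that the patient has the disease. P(H) = 0.205, so P(¬H) = 0.795. With E the 'positive' result, P(E|H) = 0.741 and P(E|¬H) = 0.089.
P(E) = 0.741·0.205 + 0.089·0.795 = 0.15190 + 0.070755 = 0.22266.
By Bayes' theorem, P(H|E) = 0.15190 / 0.22266 = 0.6822. Hence P(¬H|E) = 1 − 0.6822 = 0.3178.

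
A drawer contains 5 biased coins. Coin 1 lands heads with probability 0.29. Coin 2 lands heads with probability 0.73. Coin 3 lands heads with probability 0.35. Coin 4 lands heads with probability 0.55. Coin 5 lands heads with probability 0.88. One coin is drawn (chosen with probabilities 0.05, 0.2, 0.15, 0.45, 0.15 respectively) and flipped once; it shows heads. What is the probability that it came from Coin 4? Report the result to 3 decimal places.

Posterior probability ≈ 0.418

Tabulate prior·likelihood by source: [1] prior 0.05, lik 0.29, product 0.01450; [2] prior 0.2, lik 0.73, product 0.1460; [3] prior 0.15, lik 0.35, product 0.05250; [4] prior 0.45, lik 0.55, product 0.2475; [5] prior 0.15, lik 0.88, product 0.1320.
Normalizing constant = 0.59250; the posterior for Coin 4 is its product over the sum, 0.2475/0.59250 = 0.418.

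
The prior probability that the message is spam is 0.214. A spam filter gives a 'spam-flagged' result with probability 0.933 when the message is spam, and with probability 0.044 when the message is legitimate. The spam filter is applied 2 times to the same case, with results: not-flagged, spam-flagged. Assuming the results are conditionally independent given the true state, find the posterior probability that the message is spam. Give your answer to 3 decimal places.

Let H be the event that the message is spam; start with P(H) = 0.214. P('spam-flagged'|H) = 0.933, P('spam-flagged'|¬H) = 0.044.
Update on result 1 ('not-flagged'): P(H) ← 0.067·0.2140 / (0.067·0.2140 + 0.956·0.7860) = 0.014338/0.76575 = 0.0187.
Update on result 2 ('spam-flagged'): P(H) ← 0.933·0.0187 / (0.933·0.0187 + 0.044·0.9813) = 0.017470/0.060646 = 0.2881.

Posterior P(H) ≈ 0.288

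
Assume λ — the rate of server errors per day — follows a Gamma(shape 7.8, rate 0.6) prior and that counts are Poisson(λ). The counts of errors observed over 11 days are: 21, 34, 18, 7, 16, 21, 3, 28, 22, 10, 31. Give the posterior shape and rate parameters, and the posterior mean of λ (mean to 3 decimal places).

Posterior: Gamma(shape=218.8, rate=11.6); mean ≈ 18.862

The Poisson likelihood adds the total count to the shape and the number of exposure periods to the rate. Here ∑xᵢ = 211 and n = 11, so shape 7.8→218.8 and rate 0.6→11.6.
E[λ | data] = 218.8/11.6 = 18.862.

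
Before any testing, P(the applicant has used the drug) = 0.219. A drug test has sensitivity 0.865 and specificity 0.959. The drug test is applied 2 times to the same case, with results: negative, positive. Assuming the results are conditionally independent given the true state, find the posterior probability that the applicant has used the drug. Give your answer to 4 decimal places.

With H the event that the applicant has used the drug, the joint likelihood of the observed sequence is P(data|H) = 0.135·0.865 = 0.11678 and P(data|¬H) = 0.959·0.041 = 0.039319.
Bayes: P(H|data) = 0.219·0.11678 / (0.219·0.11678 + 0.781·0.039319) = 0.025574/0.056282 = 0.4544.

Posterior P(H) ≈ 0.4544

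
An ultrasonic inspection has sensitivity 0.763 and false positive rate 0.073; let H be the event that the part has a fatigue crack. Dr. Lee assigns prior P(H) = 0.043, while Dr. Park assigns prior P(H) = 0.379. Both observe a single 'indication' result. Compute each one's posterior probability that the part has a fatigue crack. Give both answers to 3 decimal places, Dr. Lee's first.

P('+'|H) = 0.763, P('+'|¬H) = 0.073.
Dr. Lee: numerator 0.763·0.043 = 0.032809; evidence = 0.032809+0.073·0.957 = 0.10267; posterior = 0.320.
Dr. Park: numerator 0.763·0.379 = 0.28918; evidence = 0.28918+0.073·0.621 = 0.33451; posterior = 0.864.

Dr. Lee: 0.320; Dr. Park: 0.864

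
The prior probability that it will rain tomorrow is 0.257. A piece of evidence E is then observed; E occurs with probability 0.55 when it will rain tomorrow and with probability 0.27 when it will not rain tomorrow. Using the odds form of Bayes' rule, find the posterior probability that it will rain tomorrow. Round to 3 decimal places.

Prior odds = 0.257/(1−0.257) = 0.34590.
Likelihood ratio for E = 0.55/0.27 = 2.0370.
Posterior odds = prior odds × LR = 0.70460.
Posterior probability = odds/(1+odds) = 0.70460/1.7046 = 0.413.

Posterior probability ≈ 0.413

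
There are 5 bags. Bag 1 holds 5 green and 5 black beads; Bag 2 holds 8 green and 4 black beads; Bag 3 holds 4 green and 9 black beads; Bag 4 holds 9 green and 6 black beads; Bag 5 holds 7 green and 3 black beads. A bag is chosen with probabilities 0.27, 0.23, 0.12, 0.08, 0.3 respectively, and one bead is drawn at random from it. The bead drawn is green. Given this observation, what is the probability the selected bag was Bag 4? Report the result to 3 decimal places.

Posterior probability ≈ 0.082

Tabulate prior·likelihood by source: [1] prior 0.27, lik 0.5, product 0.1350; [2] prior 0.23, lik 0.6667, product 0.1533; [3] prior 0.12, lik 0.3077, product 0.03692; [4] prior 0.08, lik 0.6, product 0.04800; [5] prior 0.3, lik 0.7, product 0.2100.
Normalizing constant = 0.58326; the posterior for Bag 4 is its product over the sum, 0.04800/0.58326 = 0.082.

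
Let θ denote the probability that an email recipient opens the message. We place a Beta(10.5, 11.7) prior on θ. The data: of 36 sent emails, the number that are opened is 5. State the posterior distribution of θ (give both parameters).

The binomial likelihood is conjugate to the Beta prior: with 5 successes and 31 failures, the posterior is Beta(10.5+5, 11.7+31) = Beta(15.5, 42.7).

Posterior: Beta(15.5, 42.7)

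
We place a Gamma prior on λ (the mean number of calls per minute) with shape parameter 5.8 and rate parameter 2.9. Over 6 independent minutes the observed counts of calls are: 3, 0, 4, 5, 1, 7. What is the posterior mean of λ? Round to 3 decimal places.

Posterior mean ≈ 2.899

Total count ∑xᵢ = 20 over n = 6 minutes.
Gamma is conjugate to the Poisson likelihood: posterior is Gamma(shape = 5.8+20 = 25.8, rate = 2.9+6 = 8.9).
Posterior mean = shape/rate = 25.8/8.9 = 2.899.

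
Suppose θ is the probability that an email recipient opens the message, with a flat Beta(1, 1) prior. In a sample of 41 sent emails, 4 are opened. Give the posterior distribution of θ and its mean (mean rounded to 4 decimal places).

Posterior: Beta(5, 38); mean ≈ 0.1163

Observing 4 successes and 37 failures updates Beta(1, 1) by adding the success and failure counts to the two shape parameters: α = 1+4 = 5, β = 1+37 = 38.
E[θ | data] = 5/(5+38) = 0.1163.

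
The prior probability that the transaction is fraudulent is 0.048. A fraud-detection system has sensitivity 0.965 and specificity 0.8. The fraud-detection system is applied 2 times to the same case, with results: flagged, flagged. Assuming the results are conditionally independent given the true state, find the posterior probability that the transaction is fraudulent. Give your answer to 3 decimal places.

Posterior P(H) ≈ 0.540

Let H be the event that the transaction is fraudulent; start with P(H) = 0.048. P('flagged'|H) = 0.965, P('flagged'|¬H) = 0.2.
Update on result 1 ('flagged'): P(H) ← 0.965·0.0480 / (0.965·0.0480 + 0.2·0.9520) = 0.046320/0.23672 = 0.1957.
Update on result 2 ('flagged'): P(H) ← 0.965·0.1957 / (0.965·0.1957 + 0.2·0.8043) = 0.18883/0.34969 = 0.5400.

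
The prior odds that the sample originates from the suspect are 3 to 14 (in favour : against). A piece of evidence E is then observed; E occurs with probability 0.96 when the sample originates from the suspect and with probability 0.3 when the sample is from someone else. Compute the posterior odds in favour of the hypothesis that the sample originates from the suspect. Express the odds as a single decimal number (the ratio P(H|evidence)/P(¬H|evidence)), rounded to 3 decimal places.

Prior odds = 3/14 = 0.21429.
Likelihood ratio for E = 0.96/0.3 = 3.2000.
Posterior odds = prior odds × LR = 0.68571.

Posterior odds ≈ 0.686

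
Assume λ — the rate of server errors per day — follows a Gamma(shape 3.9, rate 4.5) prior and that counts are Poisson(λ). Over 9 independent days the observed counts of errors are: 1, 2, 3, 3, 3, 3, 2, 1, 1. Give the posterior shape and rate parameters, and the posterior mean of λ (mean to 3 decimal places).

Posterior: Gamma(shape=22.9, rate=13.5); mean ≈ 1.696

The Poisson likelihood adds the total count to the shape and the number of exposure periods to the rate. Here ∑xᵢ = 19 and n = 9, so shape 3.9→22.9 and rate 4.5→13.5.
E[λ | data] = 22.9/13.5 = 1.696.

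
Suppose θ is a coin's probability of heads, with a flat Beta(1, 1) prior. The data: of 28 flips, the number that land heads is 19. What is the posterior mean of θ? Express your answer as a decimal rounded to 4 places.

The binomial likelihood is conjugate to the Beta prior: with 19 successes and 9 failures, the posterior is Beta(1+19, 1+9) = Beta(20, 10).
Posterior mean = α/(α+β) = 20/30 = 0.6667.

Posterior mean ≈ 0.6667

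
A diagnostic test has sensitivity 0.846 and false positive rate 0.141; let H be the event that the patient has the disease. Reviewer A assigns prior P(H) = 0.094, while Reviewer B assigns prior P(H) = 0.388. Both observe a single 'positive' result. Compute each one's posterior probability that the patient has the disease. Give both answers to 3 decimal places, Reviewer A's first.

Reviewer A: 0.384; Reviewer B: 0.792

The likelihood ratio for a 'positive' result is 0.846/0.141 = 6.0000.
Reviewer A: prior odds 0.094/0.906 = 0.10375; posterior odds 0.62252; posterior probability 0.384.
Reviewer B: prior odds 0.388/0.612 = 0.63399; posterior odds 3.8039; posterior probability 0.792.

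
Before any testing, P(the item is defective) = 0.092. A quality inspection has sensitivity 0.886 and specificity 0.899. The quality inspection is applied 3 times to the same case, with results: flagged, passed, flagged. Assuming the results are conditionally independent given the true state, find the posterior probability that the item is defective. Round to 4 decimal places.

Posterior P(H) ≈ 0.4972

Let H be the event that the item is defective; start with P(H) = 0.092. P('flagged'|H) = 0.886, P('flagged'|¬H) = 0.101.
Update on result 1 ('flagged'): P(H) ← 0.886·0.0920 / (0.886·0.0920 + 0.101·0.9080) = 0.081512/0.17322 = 0.4706.
Update on result 2 ('passed'): P(H) ← 0.114·0.4706 / (0.114·0.4706 + 0.899·0.5294) = 0.053645/0.52960 = 0.1013.
Update on result 3 ('flagged'): P(H) ← 0.886·0.1013 / (0.886·0.1013 + 0.101·0.8987) = 0.089745/0.18051 = 0.4972.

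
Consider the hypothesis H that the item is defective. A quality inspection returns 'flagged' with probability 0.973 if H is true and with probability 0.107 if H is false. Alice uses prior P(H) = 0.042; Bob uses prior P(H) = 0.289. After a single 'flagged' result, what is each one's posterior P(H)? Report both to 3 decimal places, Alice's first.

P('+'|H) = 0.973, P('+'|¬H) = 0.107.
Alice: numerator 0.973·0.042 = 0.040866; evidence = 0.040866+0.107·0.958 = 0.14337; posterior = 0.285.
Bob: numerator 0.973·0.289 = 0.28120; evidence = 0.28120+0.107·0.711 = 0.35727; posterior = 0.787.

Alice: 0.285; Bob: 0.787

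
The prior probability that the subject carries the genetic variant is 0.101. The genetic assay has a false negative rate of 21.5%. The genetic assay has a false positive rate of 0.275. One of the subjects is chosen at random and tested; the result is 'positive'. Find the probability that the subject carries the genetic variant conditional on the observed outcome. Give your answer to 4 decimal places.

P(H | E) ≈ 0.2428

Write H for 'the subject carries the genetic variant'. Prior odds H:¬H = 0.101/0.899 = 0.11235. For the 'positive' outcome, the likelihood ratio is 0.785/0.275 = 2.8545.
Posterior odds = 0.11235 × 2.8545 = 0.32070, so P(H|E) = 0.32070/(1+0.32070) = 0.2428.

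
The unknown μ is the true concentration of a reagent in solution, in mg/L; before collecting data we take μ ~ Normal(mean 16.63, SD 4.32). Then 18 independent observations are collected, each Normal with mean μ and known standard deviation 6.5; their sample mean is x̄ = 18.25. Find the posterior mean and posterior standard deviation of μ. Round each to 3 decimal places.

Posterior mean ≈ 18.069; posterior SD ≈ 1.444

Prior precision 1/τ₀² = 1/4.32² = 0.0535837; data precision n/σ² = 18/6.5² = 0.426036.
Posterior precision = 0.0535837 + 0.426036 = 0.479619, giving posterior SD = 1/√0.479619 = 1.444.
Posterior mean = (0.0535837·16.63 + 0.426036·18.25) / 0.479619 = 18.069.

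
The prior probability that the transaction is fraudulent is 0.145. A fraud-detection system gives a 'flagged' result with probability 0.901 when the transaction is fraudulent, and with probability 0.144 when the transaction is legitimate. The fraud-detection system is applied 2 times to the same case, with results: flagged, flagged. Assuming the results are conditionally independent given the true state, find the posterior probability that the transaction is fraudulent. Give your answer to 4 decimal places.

With H the event that the transaction is fraudulent, the joint likelihood of the observed sequence is P(data|H) = 0.901·0.901 = 0.81180 and P(data|¬H) = 0.144·0.144 = 0.020736.
Bayes: P(H|data) = 0.145·0.81180 / (0.145·0.81180 + 0.855·0.020736) = 0.11771/0.13544 = 0.8691.

Posterior P(H) ≈ 0.8691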